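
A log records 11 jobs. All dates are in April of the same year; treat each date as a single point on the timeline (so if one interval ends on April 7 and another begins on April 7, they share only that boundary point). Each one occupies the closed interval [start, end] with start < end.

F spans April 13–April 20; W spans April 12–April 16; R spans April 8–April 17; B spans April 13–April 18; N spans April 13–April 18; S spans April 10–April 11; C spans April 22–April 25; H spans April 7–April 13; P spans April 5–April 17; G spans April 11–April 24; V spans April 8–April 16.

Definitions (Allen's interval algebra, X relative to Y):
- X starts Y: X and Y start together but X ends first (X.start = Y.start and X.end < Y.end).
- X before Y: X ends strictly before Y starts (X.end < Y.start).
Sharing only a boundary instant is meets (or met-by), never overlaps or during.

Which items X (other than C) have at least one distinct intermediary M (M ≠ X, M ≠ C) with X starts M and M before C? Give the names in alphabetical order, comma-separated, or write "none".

Target C = [April 22, April 25].
Intermediaries M with M before C: B, F, H, N, P, R, S, V, W.
Via B — items with X starts B: none.
Via F — items with X starts F: B, N.
Via H — items with X starts H: none.
Via N — items with X starts N: none.
Via P — items with X starts P: none.
Via R — items with X starts R: V.
Via S — items with X starts S: none.
Via V — items with X starts V: none.
Via W — items with X starts W: none.
Union: B, N, V.

B, N, V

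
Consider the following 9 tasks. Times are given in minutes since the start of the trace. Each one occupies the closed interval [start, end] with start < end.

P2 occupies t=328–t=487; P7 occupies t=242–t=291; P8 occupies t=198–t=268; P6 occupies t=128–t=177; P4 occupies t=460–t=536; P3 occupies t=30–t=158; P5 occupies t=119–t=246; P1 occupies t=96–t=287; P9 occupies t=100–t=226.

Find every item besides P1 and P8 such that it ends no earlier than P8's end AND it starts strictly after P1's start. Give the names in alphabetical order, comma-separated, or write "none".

Conditions: its end is no earlier than P8's end (X.end >= t=268) AND its start is strictly after P1's start (X.start > t=96).
P2: end t=487 >= t=268? ✓; start t=328 > t=96? ✓ → yes.
P3: end t=158 >= t=268? ✗; start t=30 > t=96? ✗ → no.
P4: end t=536 >= t=268? ✓; start t=460 > t=96? ✓ → yes.
P5: end t=246 >= t=268? ✗; start t=119 > t=96? ✓ → no.
P6: end t=177 >= t=268? ✗; start t=128 > t=96? ✓ → no.
P7: end t=291 >= t=268? ✓; start t=242 > t=96? ✓ → yes.
P9: end t=226 >= t=268? ✗; start t=100 > t=96? ✓ → no.
Result: P2, P4, P7.

P2, P4, P7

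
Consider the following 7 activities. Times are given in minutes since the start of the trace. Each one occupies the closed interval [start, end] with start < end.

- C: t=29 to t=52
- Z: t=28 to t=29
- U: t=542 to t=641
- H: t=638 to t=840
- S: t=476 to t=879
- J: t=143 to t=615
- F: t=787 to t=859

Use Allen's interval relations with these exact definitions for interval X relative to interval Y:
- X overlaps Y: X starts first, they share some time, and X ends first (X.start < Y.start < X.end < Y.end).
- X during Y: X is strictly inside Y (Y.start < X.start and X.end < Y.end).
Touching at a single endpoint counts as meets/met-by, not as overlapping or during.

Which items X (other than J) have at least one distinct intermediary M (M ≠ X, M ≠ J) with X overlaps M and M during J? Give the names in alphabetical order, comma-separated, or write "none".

Target J = [t=143, t=615].
Intermediaries M with M during J: none.
Union: none.

none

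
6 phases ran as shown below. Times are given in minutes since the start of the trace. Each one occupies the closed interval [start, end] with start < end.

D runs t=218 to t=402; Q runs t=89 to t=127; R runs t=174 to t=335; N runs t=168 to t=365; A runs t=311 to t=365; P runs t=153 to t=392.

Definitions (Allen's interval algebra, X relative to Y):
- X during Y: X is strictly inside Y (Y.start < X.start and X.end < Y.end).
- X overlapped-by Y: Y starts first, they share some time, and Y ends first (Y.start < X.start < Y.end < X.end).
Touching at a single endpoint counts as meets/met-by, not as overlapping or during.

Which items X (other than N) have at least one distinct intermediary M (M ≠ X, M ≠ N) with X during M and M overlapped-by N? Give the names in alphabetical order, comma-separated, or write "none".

A

Target N = [t=168, t=365].
Intermediaries M with M overlapped-by N: D.
Via D — items with X during D: A.
Union: A.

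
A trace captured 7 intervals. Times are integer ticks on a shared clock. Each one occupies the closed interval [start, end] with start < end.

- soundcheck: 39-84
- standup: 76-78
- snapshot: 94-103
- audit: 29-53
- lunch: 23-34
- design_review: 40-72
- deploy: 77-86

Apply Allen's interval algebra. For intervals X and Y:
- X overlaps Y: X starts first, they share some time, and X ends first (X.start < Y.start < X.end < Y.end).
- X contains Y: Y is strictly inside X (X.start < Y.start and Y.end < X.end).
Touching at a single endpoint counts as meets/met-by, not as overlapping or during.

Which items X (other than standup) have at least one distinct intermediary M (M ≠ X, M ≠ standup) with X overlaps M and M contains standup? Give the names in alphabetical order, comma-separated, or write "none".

Target standup = [76, 78].
Intermediaries M with M contains standup: soundcheck.
Via soundcheck — items with X overlaps soundcheck: audit.
Union: audit.

audit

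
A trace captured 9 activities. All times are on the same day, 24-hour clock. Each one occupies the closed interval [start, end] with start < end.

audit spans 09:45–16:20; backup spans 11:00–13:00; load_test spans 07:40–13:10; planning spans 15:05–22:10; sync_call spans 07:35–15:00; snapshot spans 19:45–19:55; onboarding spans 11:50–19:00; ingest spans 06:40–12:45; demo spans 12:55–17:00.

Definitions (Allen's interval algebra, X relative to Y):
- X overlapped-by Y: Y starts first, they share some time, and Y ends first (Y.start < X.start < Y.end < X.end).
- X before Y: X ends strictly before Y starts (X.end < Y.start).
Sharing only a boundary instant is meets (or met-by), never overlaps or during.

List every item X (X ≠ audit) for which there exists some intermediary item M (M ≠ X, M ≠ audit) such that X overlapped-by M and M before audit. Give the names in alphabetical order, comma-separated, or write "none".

Target audit = [09:45, 16:20].
Intermediaries M with M before audit: none.
Union: none.

none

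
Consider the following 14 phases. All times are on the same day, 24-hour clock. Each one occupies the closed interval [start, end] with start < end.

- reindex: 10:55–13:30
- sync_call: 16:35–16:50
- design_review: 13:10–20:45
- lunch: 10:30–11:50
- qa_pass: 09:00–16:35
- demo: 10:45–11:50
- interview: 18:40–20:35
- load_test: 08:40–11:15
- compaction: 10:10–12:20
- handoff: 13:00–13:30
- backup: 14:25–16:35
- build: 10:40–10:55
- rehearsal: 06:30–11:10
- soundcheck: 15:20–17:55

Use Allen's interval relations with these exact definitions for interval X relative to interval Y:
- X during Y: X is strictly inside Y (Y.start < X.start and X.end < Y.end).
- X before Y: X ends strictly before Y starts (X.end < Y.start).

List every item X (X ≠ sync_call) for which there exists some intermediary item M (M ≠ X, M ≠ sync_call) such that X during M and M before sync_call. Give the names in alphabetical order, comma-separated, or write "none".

build, demo, lunch

Target sync_call = [16:35, 16:50].
Intermediaries M with M before sync_call: build, compaction, demo, handoff, load_test, lunch, rehearsal, reindex.
Via build — items with X during build: none.
Via compaction — items with X during compaction: build, demo, lunch.
Via demo — items with X during demo: none.
Via handoff — items with X during handoff: none.
Via load_test — items with X during load_test: build.
Via lunch — items with X during lunch: build.
Via rehearsal — items with X during rehearsal: build.
Via reindex — items with X during reindex: none.
Union: build, demo, lunch.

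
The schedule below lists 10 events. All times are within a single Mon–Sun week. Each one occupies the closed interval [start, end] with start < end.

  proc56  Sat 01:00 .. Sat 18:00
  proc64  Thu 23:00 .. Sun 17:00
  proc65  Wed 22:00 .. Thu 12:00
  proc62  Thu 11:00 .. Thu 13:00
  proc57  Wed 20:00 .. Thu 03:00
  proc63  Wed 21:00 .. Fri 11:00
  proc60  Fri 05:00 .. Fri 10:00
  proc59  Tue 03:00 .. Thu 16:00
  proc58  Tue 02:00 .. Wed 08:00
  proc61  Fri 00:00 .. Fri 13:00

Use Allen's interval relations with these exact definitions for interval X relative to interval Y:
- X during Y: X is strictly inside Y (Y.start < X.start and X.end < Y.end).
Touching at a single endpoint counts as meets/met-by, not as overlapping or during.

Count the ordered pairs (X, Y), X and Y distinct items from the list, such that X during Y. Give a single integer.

10

Checking all 90 ordered pairs for relation 'during'; matching pairs in alphabetical order:
(proc56, proc64): proc56 during proc64 ✓
(proc57, proc59): proc57 during proc59 ✓
(proc60, proc61): proc60 during proc61 ✓
(proc60, proc63): proc60 during proc63 ✓
(proc60, proc64): proc60 during proc64 ✓
(proc61, proc64): proc61 during proc64 ✓
(proc62, proc59): proc62 during proc59 ✓
(proc62, proc63): proc62 during proc63 ✓
(proc65, proc59): proc65 during proc59 ✓
(proc65, proc63): proc65 during proc63 ✓
Count: 10.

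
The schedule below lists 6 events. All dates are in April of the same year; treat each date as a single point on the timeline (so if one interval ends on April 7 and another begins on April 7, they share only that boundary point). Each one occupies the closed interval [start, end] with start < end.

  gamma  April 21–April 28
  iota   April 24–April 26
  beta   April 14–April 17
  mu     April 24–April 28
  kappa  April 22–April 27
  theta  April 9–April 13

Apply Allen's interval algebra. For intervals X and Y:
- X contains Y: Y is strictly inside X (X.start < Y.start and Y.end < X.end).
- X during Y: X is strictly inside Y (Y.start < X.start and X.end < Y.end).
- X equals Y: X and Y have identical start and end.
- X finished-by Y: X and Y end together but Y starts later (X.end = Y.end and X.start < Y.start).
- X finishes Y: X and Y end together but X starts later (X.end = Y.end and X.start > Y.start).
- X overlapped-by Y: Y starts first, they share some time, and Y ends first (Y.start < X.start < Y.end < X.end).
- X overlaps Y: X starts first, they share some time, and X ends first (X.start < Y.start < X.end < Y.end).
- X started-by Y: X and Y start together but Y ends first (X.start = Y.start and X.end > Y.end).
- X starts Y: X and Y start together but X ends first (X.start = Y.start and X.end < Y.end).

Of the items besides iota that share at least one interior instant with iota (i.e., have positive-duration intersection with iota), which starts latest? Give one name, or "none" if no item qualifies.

Target iota = [April 24, April 26].
beta [April 14, April 17] → before → excluded.
gamma [April 21, April 28] → contains → candidate.
kappa [April 22, April 27] → contains → candidate.
mu [April 24, April 28] → started-by → candidate.
theta [April 9, April 13] → before → excluded.
Among candidates, latest start is April 24 → mu.

mu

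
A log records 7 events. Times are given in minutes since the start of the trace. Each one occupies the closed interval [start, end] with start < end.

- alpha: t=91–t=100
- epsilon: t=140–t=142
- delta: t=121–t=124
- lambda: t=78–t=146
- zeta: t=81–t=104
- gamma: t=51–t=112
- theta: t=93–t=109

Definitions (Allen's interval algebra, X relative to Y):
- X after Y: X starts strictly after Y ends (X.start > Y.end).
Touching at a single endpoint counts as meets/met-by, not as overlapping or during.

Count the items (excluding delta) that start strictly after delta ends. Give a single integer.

Target delta = [t=121, t=124].
alpha [t=91, t=100] → before → no.
epsilon [t=140, t=142] → after → counts.
gamma [t=51, t=112] → before → no.
lambda [t=78, t=146] → contains → no.
theta [t=93, t=109] → before → no.
zeta [t=81, t=104] → before → no.
Total: 1.

1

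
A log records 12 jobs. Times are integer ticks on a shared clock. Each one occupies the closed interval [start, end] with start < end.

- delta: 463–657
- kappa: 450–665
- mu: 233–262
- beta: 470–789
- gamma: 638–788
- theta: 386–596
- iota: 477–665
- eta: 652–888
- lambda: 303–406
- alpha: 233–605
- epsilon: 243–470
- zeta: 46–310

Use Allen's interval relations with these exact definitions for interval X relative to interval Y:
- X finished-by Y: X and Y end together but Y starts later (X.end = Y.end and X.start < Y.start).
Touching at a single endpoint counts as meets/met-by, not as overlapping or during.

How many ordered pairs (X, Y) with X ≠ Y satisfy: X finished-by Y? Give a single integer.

Checking all 132 ordered pairs for relation 'finished-by'; matching pairs in alphabetical order:
(kappa, iota): kappa finished-by iota ✓
Count: 1.

1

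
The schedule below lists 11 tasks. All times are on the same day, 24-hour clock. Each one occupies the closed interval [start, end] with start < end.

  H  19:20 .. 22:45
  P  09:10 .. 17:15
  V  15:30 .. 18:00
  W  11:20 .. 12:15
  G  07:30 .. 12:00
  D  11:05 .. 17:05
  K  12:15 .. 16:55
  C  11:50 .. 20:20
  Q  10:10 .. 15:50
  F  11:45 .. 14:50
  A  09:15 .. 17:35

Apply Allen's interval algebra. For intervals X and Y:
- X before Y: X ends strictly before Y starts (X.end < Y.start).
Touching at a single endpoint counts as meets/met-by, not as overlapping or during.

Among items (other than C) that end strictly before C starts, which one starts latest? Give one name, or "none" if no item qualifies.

Target C = [11:50, 20:20].
A [09:15, 17:35] → overlaps → excluded.
D [11:05, 17:05] → overlaps → excluded.
F [11:45, 14:50] → overlaps → excluded.
G [07:30, 12:00] → overlaps → excluded.
H [19:20, 22:45] → overlapped-by → excluded.
K [12:15, 16:55] → during → excluded.
P [09:10, 17:15] → overlaps → excluded.
Q [10:10, 15:50] → overlaps → excluded.
V [15:30, 18:00] → during → excluded.
W [11:20, 12:15] → overlaps → excluded.
No candidates → none.

none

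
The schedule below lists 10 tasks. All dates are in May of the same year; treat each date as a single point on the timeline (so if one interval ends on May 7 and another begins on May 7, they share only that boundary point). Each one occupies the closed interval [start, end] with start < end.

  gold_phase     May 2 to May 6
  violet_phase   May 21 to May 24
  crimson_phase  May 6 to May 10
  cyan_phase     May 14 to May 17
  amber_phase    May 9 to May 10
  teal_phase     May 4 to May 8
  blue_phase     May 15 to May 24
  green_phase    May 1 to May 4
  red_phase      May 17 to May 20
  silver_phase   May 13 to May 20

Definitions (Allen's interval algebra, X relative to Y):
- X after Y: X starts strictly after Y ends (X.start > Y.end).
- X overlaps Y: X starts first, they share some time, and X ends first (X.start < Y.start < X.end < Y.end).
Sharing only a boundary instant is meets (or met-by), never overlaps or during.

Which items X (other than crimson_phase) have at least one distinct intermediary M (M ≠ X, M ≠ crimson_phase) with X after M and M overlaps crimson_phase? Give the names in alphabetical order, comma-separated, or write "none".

Target crimson_phase = [May 6, May 10].
Intermediaries M with M overlaps crimson_phase: teal_phase.
Via teal_phase — items with X after teal_phase: amber_phase, blue_phase, cyan_phase, red_phase, silver_phase, violet_phase.
Union: amber_phase, blue_phase, cyan_phase, red_phase, silver_phase, violet_phase.

amber_phase, blue_phase, cyan_phase, red_phase, silver_phase, violet_phase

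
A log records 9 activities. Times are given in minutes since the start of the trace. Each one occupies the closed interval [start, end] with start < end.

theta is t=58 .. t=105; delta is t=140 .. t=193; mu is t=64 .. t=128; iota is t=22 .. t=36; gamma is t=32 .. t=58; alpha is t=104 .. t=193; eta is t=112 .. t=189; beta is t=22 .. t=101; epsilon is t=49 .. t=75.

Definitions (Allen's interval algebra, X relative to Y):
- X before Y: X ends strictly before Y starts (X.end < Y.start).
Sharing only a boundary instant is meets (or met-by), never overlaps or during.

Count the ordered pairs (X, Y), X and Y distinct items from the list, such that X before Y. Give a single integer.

19

Checking all 72 ordered pairs for relation 'before'; matching pairs in alphabetical order:
(beta, alpha): beta before alpha ✓
(beta, delta): beta before delta ✓
(beta, eta): beta before eta ✓
(epsilon, alpha): epsilon before alpha ✓
(epsilon, delta): epsilon before delta ✓
(epsilon, eta): epsilon before eta ✓
(gamma, alpha): gamma before alpha ✓
(gamma, delta): gamma before delta ✓
(gamma, eta): gamma before eta ✓
(gamma, mu): gamma before mu ✓
(iota, alpha): iota before alpha ✓
(iota, delta): iota before delta ✓
(iota, epsilon): iota before epsilon ✓
(iota, eta): iota before eta ✓
(iota, mu): iota before mu ✓
(iota, theta): iota before theta ✓
(mu, delta): mu before delta ✓
(theta, delta): theta before delta ✓
(theta, eta): theta before eta ✓
Count: 19.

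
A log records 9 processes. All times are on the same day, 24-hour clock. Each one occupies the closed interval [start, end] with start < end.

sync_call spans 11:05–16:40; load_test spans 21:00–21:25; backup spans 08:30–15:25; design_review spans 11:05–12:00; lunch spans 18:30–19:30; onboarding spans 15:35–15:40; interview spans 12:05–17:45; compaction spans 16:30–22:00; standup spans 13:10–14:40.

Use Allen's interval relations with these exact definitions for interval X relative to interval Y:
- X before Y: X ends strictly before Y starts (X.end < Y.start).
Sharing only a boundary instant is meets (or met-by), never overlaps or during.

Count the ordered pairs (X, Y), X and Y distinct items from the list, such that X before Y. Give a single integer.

22

Checking all 72 ordered pairs for relation 'before'; matching pairs in alphabetical order:
(backup, compaction): backup before compaction ✓
(backup, load_test): backup before load_test ✓
(backup, lunch): backup before lunch ✓
(backup, onboarding): backup before onboarding ✓
(design_review, compaction): design_review before compaction ✓
(design_review, interview): design_review before interview ✓
(design_review, load_test): design_review before load_test ✓
(design_review, lunch): design_review before lunch ✓
(design_review, onboarding): design_review before onboarding ✓
(design_review, standup): design_review before standup ✓
(interview, load_test): interview before load_test ✓
(interview, lunch): interview before lunch ✓
(lunch, load_test): lunch before load_test ✓
(onboarding, compaction): onboarding before compaction ✓
(onboarding, load_test): onboarding before load_test ✓
(onboarding, lunch): onboarding before lunch ✓
(standup, compaction): standup before compaction ✓
(standup, load_test): standup before load_test ✓
(standup, lunch): standup before lunch ✓
(standup, onboarding): standup before onboarding ✓
(sync_call, load_test): sync_call before load_test ✓
(sync_call, lunch): sync_call before lunch ✓
Count: 22.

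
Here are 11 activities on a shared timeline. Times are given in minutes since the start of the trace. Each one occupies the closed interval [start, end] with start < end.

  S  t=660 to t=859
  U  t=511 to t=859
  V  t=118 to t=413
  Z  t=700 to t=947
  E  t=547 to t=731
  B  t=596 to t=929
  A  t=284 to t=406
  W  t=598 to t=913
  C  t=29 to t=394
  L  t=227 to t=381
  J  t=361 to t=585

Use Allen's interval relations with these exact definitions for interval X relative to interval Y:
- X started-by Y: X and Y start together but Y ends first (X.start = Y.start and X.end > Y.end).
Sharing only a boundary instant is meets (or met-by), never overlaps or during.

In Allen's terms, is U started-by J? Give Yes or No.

No

U = [t=511, t=859], J = [t=361, t=585].
Actual relation of U to J: overlapped-by.
Asked whether 'started-by' holds → No.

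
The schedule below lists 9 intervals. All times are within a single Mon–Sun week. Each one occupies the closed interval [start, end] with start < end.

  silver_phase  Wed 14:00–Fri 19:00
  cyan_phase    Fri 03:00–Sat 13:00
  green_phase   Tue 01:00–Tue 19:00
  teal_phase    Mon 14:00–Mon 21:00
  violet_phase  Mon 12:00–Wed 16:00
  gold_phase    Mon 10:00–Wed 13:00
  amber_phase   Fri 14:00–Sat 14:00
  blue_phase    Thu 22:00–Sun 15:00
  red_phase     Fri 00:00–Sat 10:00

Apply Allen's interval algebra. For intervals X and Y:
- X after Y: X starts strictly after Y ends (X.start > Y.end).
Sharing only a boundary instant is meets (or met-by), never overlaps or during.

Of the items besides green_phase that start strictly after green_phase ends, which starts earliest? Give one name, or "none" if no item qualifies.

Target green_phase = [Tue 01:00, Tue 19:00].
amber_phase [Fri 14:00, Sat 14:00] → after → candidate.
blue_phase [Thu 22:00, Sun 15:00] → after → candidate.
cyan_phase [Fri 03:00, Sat 13:00] → after → candidate.
gold_phase [Mon 10:00, Wed 13:00] → contains → excluded.
red_phase [Fri 00:00, Sat 10:00] → after → candidate.
silver_phase [Wed 14:00, Fri 19:00] → after → candidate.
teal_phase [Mon 14:00, Mon 21:00] → before → excluded.
violet_phase [Mon 12:00, Wed 16:00] → contains → excluded.
Among candidates, earliest start is Wed 14:00 → silver_phase.

silver_phase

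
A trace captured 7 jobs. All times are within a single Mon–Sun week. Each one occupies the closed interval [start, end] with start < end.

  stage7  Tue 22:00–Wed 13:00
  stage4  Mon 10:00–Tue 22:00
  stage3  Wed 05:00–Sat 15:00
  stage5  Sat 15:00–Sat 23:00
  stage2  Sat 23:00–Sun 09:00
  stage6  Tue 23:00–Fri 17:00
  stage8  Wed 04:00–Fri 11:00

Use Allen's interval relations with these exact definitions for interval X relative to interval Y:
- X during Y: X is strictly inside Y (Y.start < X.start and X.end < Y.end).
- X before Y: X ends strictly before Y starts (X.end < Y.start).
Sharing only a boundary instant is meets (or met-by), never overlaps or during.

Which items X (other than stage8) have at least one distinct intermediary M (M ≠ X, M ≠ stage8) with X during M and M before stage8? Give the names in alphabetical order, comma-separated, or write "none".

Target stage8 = [Wed 04:00, Fri 11:00].
Intermediaries M with M before stage8: stage4.
Via stage4 — items with X during stage4: none.
Union: none.

none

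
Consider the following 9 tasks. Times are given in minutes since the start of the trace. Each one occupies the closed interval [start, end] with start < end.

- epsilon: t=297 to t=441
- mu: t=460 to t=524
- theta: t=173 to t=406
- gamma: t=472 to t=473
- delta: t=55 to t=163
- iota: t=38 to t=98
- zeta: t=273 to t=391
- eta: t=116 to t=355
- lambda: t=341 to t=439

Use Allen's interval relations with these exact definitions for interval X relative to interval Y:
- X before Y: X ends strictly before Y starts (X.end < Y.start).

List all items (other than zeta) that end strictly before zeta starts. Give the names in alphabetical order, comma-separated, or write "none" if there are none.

delta, iota

Target zeta = [t=273, t=391].
delta [t=55, t=163] → before → yes.
epsilon [t=297, t=441] → overlapped-by → no.
eta [t=116, t=355] → overlaps → no.
gamma [t=472, t=473] → after → no.
iota [t=38, t=98] → before → yes.
lambda [t=341, t=439] → overlapped-by → no.
mu [t=460, t=524] → after → no.
theta [t=173, t=406] → contains → no.
Result: delta, iota.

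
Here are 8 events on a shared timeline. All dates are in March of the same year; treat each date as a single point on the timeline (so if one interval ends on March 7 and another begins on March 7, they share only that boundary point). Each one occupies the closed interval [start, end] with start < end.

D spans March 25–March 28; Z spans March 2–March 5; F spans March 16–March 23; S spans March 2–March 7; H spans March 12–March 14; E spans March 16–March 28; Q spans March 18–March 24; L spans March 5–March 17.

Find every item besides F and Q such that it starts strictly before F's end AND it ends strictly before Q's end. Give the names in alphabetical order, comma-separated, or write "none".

H, L, S, Z

Conditions: its start is strictly before F's end (X.start < March 23) AND its end is strictly before Q's end (X.end < March 24).
D: start March 25 < March 23? ✗; end March 28 < March 24? ✗ → no.
E: start March 16 < March 23? ✓; end March 28 < March 24? ✗ → no.
H: start March 12 < March 23? ✓; end March 14 < March 24? ✓ → yes.
L: start March 5 < March 23? ✓; end March 17 < March 24? ✓ → yes.
S: start March 2 < March 23? ✓; end March 7 < March 24? ✓ → yes.
Z: start March 2 < March 23? ✓; end March 5 < March 24? ✓ → yes.
Result: H, L, S, Z.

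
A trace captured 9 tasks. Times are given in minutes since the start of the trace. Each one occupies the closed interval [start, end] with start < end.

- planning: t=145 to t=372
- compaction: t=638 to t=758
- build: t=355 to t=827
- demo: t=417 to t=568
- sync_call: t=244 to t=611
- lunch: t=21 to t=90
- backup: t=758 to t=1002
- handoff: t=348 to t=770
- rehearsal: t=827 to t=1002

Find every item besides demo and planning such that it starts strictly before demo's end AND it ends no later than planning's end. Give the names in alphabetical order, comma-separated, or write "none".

lunch

Conditions: its start is strictly before demo's end (X.start < t=568) AND its end is no later than planning's end (X.end <= t=372).
backup: start t=758 < t=568? ✗; end t=1002 <= t=372? ✗ → no.
build: start t=355 < t=568? ✓; end t=827 <= t=372? ✗ → no.
compaction: start t=638 < t=568? ✗; end t=758 <= t=372? ✗ → no.
handoff: start t=348 < t=568? ✓; end t=770 <= t=372? ✗ → no.
lunch: start t=21 < t=568? ✓; end t=90 <= t=372? ✓ → yes.
rehearsal: start t=827 < t=568? ✗; end t=1002 <= t=372? ✗ → no.
sync_call: start t=244 < t=568? ✓; end t=611 <= t=372? ✗ → no.
Result: lunch.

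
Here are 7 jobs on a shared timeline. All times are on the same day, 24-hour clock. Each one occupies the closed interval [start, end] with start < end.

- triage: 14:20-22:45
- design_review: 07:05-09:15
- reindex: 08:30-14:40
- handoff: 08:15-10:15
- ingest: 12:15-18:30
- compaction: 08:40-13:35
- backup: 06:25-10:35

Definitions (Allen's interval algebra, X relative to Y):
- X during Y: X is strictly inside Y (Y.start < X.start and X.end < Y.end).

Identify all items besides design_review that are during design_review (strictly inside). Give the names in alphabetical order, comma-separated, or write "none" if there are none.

Target design_review = [07:05, 09:15].
backup [06:25, 10:35] → contains → no.
compaction [08:40, 13:35] → overlapped-by → no.
handoff [08:15, 10:15] → overlapped-by → no.
ingest [12:15, 18:30] → after → no.
reindex [08:30, 14:40] → overlapped-by → no.
triage [14:20, 22:45] → after → no.
Result: none.

none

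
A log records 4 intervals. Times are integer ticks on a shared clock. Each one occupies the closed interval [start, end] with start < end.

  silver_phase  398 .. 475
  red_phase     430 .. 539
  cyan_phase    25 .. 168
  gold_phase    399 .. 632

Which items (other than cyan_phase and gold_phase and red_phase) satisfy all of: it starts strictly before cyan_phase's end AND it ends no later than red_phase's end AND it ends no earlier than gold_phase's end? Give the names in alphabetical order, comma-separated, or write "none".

Conditions: its start is strictly before cyan_phase's end (X.start < 168) AND its end is no later than red_phase's end (X.end <= 539) AND its end is no earlier than gold_phase's end (X.end >= 632).
silver_phase: start 398 < 168? ✗; end 475 <= 539? ✓; end 475 >= 632? ✗ → no.
Result: none.

none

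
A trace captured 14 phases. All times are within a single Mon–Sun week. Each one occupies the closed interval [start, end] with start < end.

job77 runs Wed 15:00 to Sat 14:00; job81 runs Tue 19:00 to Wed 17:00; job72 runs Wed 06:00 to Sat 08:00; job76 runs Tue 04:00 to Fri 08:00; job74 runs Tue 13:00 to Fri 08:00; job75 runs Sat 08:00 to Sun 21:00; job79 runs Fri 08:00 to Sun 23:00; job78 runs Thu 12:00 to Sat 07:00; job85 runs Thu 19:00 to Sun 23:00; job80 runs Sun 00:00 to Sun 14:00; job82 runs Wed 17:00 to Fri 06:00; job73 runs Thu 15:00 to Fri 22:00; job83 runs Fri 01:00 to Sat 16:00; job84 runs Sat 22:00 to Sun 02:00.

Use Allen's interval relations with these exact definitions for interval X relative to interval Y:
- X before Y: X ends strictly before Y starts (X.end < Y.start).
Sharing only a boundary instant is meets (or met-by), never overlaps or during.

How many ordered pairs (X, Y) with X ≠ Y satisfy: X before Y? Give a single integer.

30

Checking all 182 ordered pairs for relation 'before'; matching pairs in alphabetical order:
(job72, job80): job72 before job80 ✓
(job72, job84): job72 before job84 ✓
(job73, job75): job73 before job75 ✓
(job73, job80): job73 before job80 ✓
(job73, job84): job73 before job84 ✓
(job74, job75): job74 before job75 ✓
(job74, job80): job74 before job80 ✓
(job74, job84): job74 before job84 ✓
(job76, job75): job76 before job75 ✓
(job76, job80): job76 before job80 ✓
(job76, job84): job76 before job84 ✓
(job77, job80): job77 before job80 ✓
(job77, job84): job77 before job84 ✓
(job78, job75): job78 before job75 ✓
(job78, job80): job78 before job80 ✓
(job78, job84): job78 before job84 ✓
(job81, job73): job81 before job73 ✓
(job81, job75): job81 before job75 ✓
(job81, job78): job81 before job78 ✓
(job81, job79): job81 before job79 ✓
(job81, job80): job81 before job80 ✓
(job81, job83): job81 before job83 ✓
(job81, job84): job81 before job84 ✓
(job81, job85): job81 before job85 ✓
... plus 6 further pairs not listed.
Count: 30.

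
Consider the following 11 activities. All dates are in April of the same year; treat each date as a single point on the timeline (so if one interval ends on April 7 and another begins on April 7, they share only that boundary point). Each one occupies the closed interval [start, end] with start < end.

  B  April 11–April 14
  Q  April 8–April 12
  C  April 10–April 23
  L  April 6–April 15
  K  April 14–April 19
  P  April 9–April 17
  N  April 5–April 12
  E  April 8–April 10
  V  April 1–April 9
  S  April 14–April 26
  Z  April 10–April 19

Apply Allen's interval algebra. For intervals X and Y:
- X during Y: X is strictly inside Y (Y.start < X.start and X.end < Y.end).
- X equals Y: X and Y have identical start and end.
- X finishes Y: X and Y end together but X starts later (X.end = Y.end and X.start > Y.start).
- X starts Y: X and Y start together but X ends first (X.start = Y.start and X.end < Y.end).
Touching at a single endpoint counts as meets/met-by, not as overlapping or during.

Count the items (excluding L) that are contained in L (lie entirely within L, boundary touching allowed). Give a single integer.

3

Target L = [April 6, April 15].
B [April 11, April 14] → during → counts.
C [April 10, April 23] → overlapped-by → no.
E [April 8, April 10] → during → counts.
K [April 14, April 19] → overlapped-by → no.
N [April 5, April 12] → overlaps → no.
P [April 9, April 17] → overlapped-by → no.
Q [April 8, April 12] → during → counts.
S [April 14, April 26] → overlapped-by → no.
V [April 1, April 9] → overlaps → no.
Z [April 10, April 19] → overlapped-by → no.
Total: 3.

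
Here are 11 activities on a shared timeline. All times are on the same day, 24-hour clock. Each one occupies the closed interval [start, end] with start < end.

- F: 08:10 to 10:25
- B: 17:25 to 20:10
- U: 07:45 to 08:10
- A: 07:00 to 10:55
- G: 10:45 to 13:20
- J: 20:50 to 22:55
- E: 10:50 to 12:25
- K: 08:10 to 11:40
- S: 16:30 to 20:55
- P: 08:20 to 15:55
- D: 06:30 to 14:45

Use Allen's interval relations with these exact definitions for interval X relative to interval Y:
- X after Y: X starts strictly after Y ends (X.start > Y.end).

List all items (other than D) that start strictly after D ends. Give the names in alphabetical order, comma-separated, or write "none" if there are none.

Target D = [06:30, 14:45].
A [07:00, 10:55] → during → no.
B [17:25, 20:10] → after → yes.
E [10:50, 12:25] → during → no.
F [08:10, 10:25] → during → no.
G [10:45, 13:20] → during → no.
J [20:50, 22:55] → after → yes.
K [08:10, 11:40] → during → no.
P [08:20, 15:55] → overlapped-by → no.
S [16:30, 20:55] → after → yes.
U [07:45, 08:10] → during → no.
Result: B, J, S.

B, J, S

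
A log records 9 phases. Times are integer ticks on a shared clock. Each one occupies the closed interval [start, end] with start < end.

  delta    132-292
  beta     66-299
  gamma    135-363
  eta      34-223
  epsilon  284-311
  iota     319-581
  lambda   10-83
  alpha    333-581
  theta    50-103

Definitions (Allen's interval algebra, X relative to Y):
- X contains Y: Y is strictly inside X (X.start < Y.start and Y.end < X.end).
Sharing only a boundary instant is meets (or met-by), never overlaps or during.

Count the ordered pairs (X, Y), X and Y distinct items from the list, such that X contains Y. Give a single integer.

3

Checking all 72 ordered pairs for relation 'contains'; matching pairs in alphabetical order:
(beta, delta): beta contains delta ✓
(eta, theta): eta contains theta ✓
(gamma, epsilon): gamma contains epsilon ✓
Count: 3.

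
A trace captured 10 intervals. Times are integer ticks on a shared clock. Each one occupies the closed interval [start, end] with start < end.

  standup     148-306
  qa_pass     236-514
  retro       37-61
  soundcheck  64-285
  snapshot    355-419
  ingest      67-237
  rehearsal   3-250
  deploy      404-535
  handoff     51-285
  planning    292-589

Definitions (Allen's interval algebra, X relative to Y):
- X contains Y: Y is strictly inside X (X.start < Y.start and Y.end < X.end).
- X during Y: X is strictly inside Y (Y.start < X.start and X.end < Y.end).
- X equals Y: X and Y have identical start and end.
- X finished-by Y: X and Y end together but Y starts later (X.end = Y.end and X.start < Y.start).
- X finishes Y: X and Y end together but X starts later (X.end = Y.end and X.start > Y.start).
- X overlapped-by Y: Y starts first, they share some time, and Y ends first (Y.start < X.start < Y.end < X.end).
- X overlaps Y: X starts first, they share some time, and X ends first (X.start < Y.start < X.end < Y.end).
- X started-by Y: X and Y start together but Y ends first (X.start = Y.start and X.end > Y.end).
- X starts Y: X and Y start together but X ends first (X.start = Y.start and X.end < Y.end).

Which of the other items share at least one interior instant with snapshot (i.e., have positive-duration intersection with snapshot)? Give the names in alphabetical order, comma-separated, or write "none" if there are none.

Target snapshot = [355, 419].
deploy [404, 535] → overlapped-by → yes.
handoff [51, 285] → before → no.
ingest [67, 237] → before → no.
planning [292, 589] → contains → yes.
qa_pass [236, 514] → contains → yes.
rehearsal [3, 250] → before → no.
retro [37, 61] → before → no.
soundcheck [64, 285] → before → no.
standup [148, 306] → before → no.
Result: deploy, planning, qa_pass.

deploy, planning, qa_pass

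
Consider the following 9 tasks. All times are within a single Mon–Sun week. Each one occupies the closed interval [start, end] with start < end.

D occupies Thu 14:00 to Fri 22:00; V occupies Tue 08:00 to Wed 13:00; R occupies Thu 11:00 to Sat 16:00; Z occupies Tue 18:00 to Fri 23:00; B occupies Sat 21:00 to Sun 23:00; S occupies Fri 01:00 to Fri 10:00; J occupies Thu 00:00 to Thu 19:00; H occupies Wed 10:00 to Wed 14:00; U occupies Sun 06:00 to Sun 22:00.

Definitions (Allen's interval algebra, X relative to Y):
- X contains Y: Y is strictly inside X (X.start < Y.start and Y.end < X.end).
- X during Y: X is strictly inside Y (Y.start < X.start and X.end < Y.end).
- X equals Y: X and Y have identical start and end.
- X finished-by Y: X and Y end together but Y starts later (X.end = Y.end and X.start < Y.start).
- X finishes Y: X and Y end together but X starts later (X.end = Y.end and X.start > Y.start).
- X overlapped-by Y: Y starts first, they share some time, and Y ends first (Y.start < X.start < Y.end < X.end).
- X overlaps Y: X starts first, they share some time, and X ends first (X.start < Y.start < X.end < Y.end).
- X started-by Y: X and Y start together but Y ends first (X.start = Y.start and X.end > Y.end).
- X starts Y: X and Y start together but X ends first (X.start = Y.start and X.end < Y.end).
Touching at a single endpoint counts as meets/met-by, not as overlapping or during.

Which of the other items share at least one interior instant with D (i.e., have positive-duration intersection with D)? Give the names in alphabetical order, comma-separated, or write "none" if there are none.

J, R, S, Z

Target D = [Thu 14:00, Fri 22:00].
B [Sat 21:00, Sun 23:00] → after → no.
H [Wed 10:00, Wed 14:00] → before → no.
J [Thu 00:00, Thu 19:00] → overlaps → yes.
R [Thu 11:00, Sat 16:00] → contains → yes.
S [Fri 01:00, Fri 10:00] → during → yes.
U [Sun 06:00, Sun 22:00] → after → no.
V [Tue 08:00, Wed 13:00] → before → no.
Z [Tue 18:00, Fri 23:00] → contains → yes.
Result: J, R, S, Z.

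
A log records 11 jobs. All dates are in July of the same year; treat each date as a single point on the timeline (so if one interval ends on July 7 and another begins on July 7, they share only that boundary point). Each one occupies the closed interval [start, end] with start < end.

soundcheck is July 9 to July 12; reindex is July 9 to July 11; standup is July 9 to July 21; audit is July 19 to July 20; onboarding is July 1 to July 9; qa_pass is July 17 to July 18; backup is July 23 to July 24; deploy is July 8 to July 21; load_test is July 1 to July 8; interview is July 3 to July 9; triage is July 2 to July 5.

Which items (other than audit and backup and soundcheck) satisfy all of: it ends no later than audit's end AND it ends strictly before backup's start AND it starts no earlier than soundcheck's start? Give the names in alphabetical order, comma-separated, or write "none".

Conditions: its end is no later than audit's end (X.end <= July 20) AND its end is strictly before backup's start (X.end < July 23) AND its start is no earlier than soundcheck's start (X.start >= July 9).
deploy: end July 21 <= July 20? ✗; end July 21 < July 23? ✓; start July 8 >= July 9? ✗ → no.
interview: end July 9 <= July 20? ✓; end July 9 < July 23? ✓; start July 3 >= July 9? ✗ → no.
load_test: end July 8 <= July 20? ✓; end July 8 < July 23? ✓; start July 1 >= July 9? ✗ → no.
onboarding: end July 9 <= July 20? ✓; end July 9 < July 23? ✓; start July 1 >= July 9? ✗ → no.
qa_pass: end July 18 <= July 20? ✓; end July 18 < July 23? ✓; start July 17 >= July 9? ✓ → yes.
reindex: end July 11 <= July 20? ✓; end July 11 < July 23? ✓; start July 9 >= July 9? ✓ → yes.
standup: end July 21 <= July 20? ✗; end July 21 < July 23? ✓; start July 9 >= July 9? ✓ → no.
triage: end July 5 <= July 20? ✓; end July 5 < July 23? ✓; start July 2 >= July 9? ✗ → no.
Result: qa_pass, reindex.

qa_pass, reindex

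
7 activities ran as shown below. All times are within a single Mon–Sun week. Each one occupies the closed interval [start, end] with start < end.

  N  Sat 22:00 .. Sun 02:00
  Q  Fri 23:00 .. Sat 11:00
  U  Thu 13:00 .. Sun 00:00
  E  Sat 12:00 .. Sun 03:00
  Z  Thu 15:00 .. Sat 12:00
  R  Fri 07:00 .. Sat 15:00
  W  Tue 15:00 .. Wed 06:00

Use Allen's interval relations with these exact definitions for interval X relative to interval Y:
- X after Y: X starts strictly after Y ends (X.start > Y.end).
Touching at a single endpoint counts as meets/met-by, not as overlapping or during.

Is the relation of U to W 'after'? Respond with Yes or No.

Yes

U = [Thu 13:00, Sun 00:00], W = [Tue 15:00, Wed 06:00].
Actual relation of U to W: after.
Asked whether 'after' holds → Yes.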